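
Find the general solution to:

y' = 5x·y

Separating variables and integrating:
ln|y| = 5x^2/2 + C

General solution: y = Ce^(5x^2/2)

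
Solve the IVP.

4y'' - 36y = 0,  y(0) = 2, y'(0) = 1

General solution: y = C₁e^(3x) + C₂e^(-3x)
Applying ICs: C₁ = 7/6, C₂ = 5/6
Particular solution: y = (7/6)e^(3x) + (5/6)e^(-3x)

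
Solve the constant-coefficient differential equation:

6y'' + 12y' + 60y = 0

Characteristic equation: 6r² + 12r + 60 = 0
Divide by 6: r² + 2r + 10 = 0
Roots: r = -1 ± 3i (complex conjugates)
General solution: y = e^(-x)(C₁cos(3x) + C₂sin(3x))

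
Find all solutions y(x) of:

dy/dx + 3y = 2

Using integrating factor method:

General solution: y = 2/3 + Ce^(-3x)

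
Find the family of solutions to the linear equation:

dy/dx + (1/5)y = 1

Using integrating factor method:

General solution: y = 5 + Ce^(-x/5)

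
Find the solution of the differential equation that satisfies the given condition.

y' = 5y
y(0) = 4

General solution: y = Ce^(5x)
Applying IC y(0) = 4:
Particular solution: y = 4e^(5x)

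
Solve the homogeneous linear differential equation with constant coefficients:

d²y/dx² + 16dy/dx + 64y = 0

Characteristic equation: r² + 16r + 64 = 0
Factored: (r + 8)² = 0
Repeated root: r = -8
General solution: y = (C₁ + C₂x)e^(-8x)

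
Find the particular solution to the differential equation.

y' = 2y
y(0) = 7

General solution: y = Ce^(2x)
Applying IC y(0) = 7:
Particular solution: y = 7e^(2x)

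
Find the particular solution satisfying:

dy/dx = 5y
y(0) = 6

General solution: y = Ce^(5x)
Applying IC y(0) = 6:
Particular solution: y = 6e^(5x)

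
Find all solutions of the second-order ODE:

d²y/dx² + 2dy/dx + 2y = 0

Characteristic equation: r² + 2r + 2 = 0
Roots: r = -1 ± i (complex conjugates)
General solution: y = e^(-x)(C₁cos(x) + C₂sin(x))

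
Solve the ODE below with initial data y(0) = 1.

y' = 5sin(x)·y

General solution: y = Ce^(-5cos(x))
Applying IC y(0) = 1:
Particular solution: y = e^(5(1-cos(x)))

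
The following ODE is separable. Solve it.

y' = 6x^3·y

Separating variables and integrating:
ln|y| = 3x^4/2 + C

General solution: y = Ce^(3x^4/2)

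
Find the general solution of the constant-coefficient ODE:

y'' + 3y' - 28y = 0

Characteristic equation: r² + 3r - 28 = 0
Roots: r = 4, -7 (distinct real)
General solution: y = C₁e^(4x) + C₂e^(-7x)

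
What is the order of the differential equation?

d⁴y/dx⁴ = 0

The order is 4 (highest derivative is of order 4).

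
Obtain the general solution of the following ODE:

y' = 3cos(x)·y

Separating variables and integrating:
ln|y| = 3sin(x) + C

General solution: y = Ce^(3sin(x))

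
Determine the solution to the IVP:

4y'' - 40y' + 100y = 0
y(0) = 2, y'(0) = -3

General solution: y = (C₁ + C₂x)e^(5x)
Repeated root r = 5
Applying ICs: C₁ = 2, C₂ = -13
Particular solution: y = (2 - 13x)e^(5x)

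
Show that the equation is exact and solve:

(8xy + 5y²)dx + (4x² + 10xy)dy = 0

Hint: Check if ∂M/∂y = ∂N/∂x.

Verify exactness: ∂M/∂y = ∂N/∂x ✓
Find F(x,y) such that ∂F/∂x = M, ∂F/∂y = N
Solution: 4x²y + 5xy² = C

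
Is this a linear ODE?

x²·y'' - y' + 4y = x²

Yes. Linear (y and its derivatives appear to the first power only, no products of y terms)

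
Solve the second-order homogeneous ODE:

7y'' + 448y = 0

Characteristic equation: 7r² + 448 = 0
Divide by 7: r² + 64 = 0
Roots: r = ±8i (complex conjugates)
General solution: y = C₁cos(8x) + C₂sin(8x)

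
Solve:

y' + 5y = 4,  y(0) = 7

General solution: y = 4/5 + Ce^(-5x)
Applying y(0) = 7: C = 7 - 4/5 = 31/5
Particular solution: y = 4/5 + (31/5)e^(-5x)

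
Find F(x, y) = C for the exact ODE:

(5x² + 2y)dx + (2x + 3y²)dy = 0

Verify exactness: ∂M/∂y = ∂N/∂x ✓
Find F(x,y) such that ∂F/∂x = M, ∂F/∂y = N
Solution: 5x³/3 + 2xy + y³ = C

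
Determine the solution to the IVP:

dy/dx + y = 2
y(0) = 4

General solution: y = 2 + Ce^(-x)
Applying y(0) = 4: C = 4 - 2 = 2
Particular solution: y = 2 + 2e^(-x)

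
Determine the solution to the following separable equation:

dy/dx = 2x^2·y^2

Separating variables and integrating:
-1/y = 2x^3/3 + C

General solution: y^-1 = (-2/3)x^3 + C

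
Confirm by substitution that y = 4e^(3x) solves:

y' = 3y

Verification:
y = 4e^(3x)
y' = 12e^(3x)
3y = 12e^(3x)
y' = 3y ✓

Yes, it is a solution.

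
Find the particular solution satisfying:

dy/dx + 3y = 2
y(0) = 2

General solution: y = 2/3 + Ce^(-3x)
Applying y(0) = 2: C = 2 - 2/3 = 4/3
Particular solution: y = 2/3 + (4/3)e^(-3x)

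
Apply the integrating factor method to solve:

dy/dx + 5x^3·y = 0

Using integrating factor method:

General solution: y = Ce^(-5x^4/4)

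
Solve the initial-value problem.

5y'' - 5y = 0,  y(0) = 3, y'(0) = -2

General solution: y = C₁e^x + C₂e^(-x)
Applying ICs: C₁ = 1/2, C₂ = 5/2
Particular solution: y = (1/2)e^x + (5/2)e^(-x)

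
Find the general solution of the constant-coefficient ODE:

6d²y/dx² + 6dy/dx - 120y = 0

Characteristic equation: 6r² + 6r - 120 = 0
Divide by 6: r² + r - 20 = 0
Roots: r = 4, -5 (distinct real)
General solution: y = C₁e^(4x) + C₂e^(-5x)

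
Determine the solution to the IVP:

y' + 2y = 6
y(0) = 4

General solution: y = 3 + Ce^(-2x)
Applying y(0) = 4: C = 4 - 3 = 1
Particular solution: y = 3 + e^(-2x)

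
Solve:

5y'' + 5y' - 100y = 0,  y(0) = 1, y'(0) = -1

General solution: y = C₁e^(4x) + C₂e^(-5x)
Applying ICs: C₁ = 4/9, C₂ = 5/9
Particular solution: y = (4/9)e^(4x) + (5/9)e^(-5x)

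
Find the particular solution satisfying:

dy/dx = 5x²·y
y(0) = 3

General solution: y = Ce^(5x³/3)
Applying IC y(0) = 3:
Particular solution: y = 3e^(5x³/3)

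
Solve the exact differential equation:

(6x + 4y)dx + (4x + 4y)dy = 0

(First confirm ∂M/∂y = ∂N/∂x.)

Verify exactness: ∂M/∂y = ∂N/∂x ✓
Find F(x,y) such that ∂F/∂x = M, ∂F/∂y = N
Solution: 3x² + 4xy + 2y² = C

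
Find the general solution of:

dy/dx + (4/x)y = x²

Using integrating factor method:

General solution: y = (1/7)x^3 + Cx^(-4)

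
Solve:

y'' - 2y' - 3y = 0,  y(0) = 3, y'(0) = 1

General solution: y = C₁e^(3x) + C₂e^(-x)
Applying ICs: C₁ = 1, C₂ = 2
Particular solution: y = e^(3x) + 2e^(-x)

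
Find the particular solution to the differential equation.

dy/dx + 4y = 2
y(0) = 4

General solution: y = 1/2 + Ce^(-4x)
Applying y(0) = 4: C = 4 - 1/2 = 7/2
Particular solution: y = 1/2 + (7/2)e^(-4x)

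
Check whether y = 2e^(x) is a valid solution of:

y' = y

Verification:
y = 2e^(x)
y' = 2e^(x)
y = 2e^(x)
y' = y ✓

Yes, it is a solution.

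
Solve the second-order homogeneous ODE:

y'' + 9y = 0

Characteristic equation: r² + 9 = 0
Roots: r = ±3i (complex conjugates)
General solution: y = C₁cos(3x) + C₂sin(3x)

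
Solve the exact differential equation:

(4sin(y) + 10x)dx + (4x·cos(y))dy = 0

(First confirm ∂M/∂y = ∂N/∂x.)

Verify exactness: ∂M/∂y = ∂N/∂x ✓
Find F(x,y) such that ∂F/∂x = M, ∂F/∂y = N
Solution: 4x·sin(y) + 5x² = C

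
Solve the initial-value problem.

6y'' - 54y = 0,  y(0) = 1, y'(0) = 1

General solution: y = C₁e^(3x) + C₂e^(-3x)
Applying ICs: C₁ = 2/3, C₂ = 1/3
Particular solution: y = (2/3)e^(3x) + (1/3)e^(-3x)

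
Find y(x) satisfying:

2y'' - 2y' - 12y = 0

Characteristic equation: 2r² - 2r - 12 = 0
Divide by 2: r² - r - 6 = 0
Roots: r = 3, -2 (distinct real)
General solution: y = C₁e^(3x) + C₂e^(-2x)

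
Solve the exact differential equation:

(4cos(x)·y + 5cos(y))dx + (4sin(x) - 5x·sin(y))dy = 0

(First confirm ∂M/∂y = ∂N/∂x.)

Verify exactness: ∂M/∂y = ∂N/∂x ✓
Find F(x,y) such that ∂F/∂x = M, ∂F/∂y = N
Solution: 4sin(x)·y + 5x·cos(y) = C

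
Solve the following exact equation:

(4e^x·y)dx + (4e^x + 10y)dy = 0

Verify exactness: ∂M/∂y = ∂N/∂x ✓
Find F(x,y) such that ∂F/∂x = M, ∂F/∂y = N
Solution: 4e^x·y + 5y² = C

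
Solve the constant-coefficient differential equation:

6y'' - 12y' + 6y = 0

Characteristic equation: 6r² - 12r + 6 = 0
Divide by 6: r² - 2r + 1 = 0
Factored: (r - 1)² = 0
Repeated root: r = 1
General solution: y = (C₁ + C₂x)e^x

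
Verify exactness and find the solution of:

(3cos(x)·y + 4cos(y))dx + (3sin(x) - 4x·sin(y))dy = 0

Verify exactness: ∂M/∂y = ∂N/∂x ✓
Find F(x,y) such that ∂F/∂x = M, ∂F/∂y = N
Solution: 3sin(x)·y + 4x·cos(y) = C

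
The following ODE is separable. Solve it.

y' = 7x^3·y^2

Separating variables and integrating:
-1/y = 7x^4/4 + C

General solution: y^-1 = (-7/4)x^4 + C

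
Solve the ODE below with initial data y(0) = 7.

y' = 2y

General solution: y = Ce^(2x)
Applying IC y(0) = 7:
Particular solution: y = 7e^(2x)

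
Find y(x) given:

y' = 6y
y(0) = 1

General solution: y = Ce^(6x)
Applying IC y(0) = 1:
Particular solution: y = e^(6x)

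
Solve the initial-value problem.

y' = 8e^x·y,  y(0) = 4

General solution: y = Ce^(8e^x)
Applying IC y(0) = 4:
Particular solution: y = 4e^(8(e^x - 1))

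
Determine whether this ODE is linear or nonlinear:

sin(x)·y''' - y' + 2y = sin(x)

Linear (y and its derivatives appear to the first power only, no products of y terms)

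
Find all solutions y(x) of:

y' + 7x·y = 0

Using integrating factor method:

General solution: y = Ce^(-7x^2/2)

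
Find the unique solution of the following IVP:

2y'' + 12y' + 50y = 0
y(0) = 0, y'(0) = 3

General solution: y = e^(-3x)(C₁cos(4x) + C₂sin(4x))
Complex roots r = -3 ± 4i
Applying ICs: C₁ = 0, C₂ = 3/4
Particular solution: y = e^(-3x)((3/4)sin(4x))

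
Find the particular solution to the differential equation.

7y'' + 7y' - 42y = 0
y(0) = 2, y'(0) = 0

General solution: y = C₁e^(2x) + C₂e^(-3x)
Applying ICs: C₁ = 6/5, C₂ = 4/5
Particular solution: y = (6/5)e^(2x) + (4/5)e^(-3x)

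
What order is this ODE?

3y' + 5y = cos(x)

The order is 1 (highest derivative is of order 1).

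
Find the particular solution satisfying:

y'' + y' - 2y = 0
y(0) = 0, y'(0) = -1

General solution: y = C₁e^x + C₂e^(-2x)
Applying ICs: C₁ = -1/3, C₂ = 1/3
Particular solution: y = -(1/3)e^x + (1/3)e^(-2x)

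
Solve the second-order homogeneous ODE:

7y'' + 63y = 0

Characteristic equation: 7r² + 63 = 0
Divide by 7: r² + 9 = 0
Roots: r = ±3i (complex conjugates)
General solution: y = C₁cos(3x) + C₂sin(3x)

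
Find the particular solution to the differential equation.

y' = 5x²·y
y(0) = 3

General solution: y = Ce^(5x³/3)
Applying IC y(0) = 3:
Particular solution: y = 3e^(5x³/3)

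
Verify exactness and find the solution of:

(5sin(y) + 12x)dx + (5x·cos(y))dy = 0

Verify exactness: ∂M/∂y = ∂N/∂x ✓
Find F(x,y) such that ∂F/∂x = M, ∂F/∂y = N
Solution: 5x·sin(y) + 6x² = C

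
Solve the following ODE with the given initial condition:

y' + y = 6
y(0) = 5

General solution: y = 6 + Ce^(-x)
Applying y(0) = 5: C = 5 - 6 = -1
Particular solution: y = 6 - e^(-x)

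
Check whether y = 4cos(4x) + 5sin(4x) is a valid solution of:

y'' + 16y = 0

Verification:
y'' = -64cos(4x) - 80sin(4x)
y'' + 16y = 0 ✓

Yes, it is a solution.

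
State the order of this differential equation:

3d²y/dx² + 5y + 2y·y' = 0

The order is 2 (highest derivative is of order 2).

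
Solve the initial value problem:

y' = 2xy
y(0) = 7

General solution: y = Ce^(x²)
Applying IC y(0) = 7:
Particular solution: y = 7e^(x²)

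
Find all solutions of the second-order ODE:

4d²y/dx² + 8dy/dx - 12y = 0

Characteristic equation: 4r² + 8r - 12 = 0
Divide by 4: r² + 2r - 3 = 0
Roots: r = 1, -3 (distinct real)
General solution: y = C₁e^x + C₂e^(-3x)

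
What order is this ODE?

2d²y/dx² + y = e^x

The order is 2 (highest derivative is of order 2).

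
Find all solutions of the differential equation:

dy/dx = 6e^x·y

Separating variables and integrating:
ln|y| = 6e^x + C

General solution: y = Ce^(6e^x)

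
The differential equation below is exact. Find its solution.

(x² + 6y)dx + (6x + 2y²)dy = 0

Verify exactness: ∂M/∂y = ∂N/∂x ✓
Find F(x,y) such that ∂F/∂x = M, ∂F/∂y = N
Solution: x³/3 + 6xy + 2y³/3 = C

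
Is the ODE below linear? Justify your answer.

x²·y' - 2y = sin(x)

Yes. Linear (y and its derivatives appear to the first power only, no products of y terms)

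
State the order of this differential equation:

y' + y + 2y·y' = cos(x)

The order is 1 (highest derivative is of order 1).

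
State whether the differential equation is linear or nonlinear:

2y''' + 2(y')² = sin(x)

Nonlinear ((y')² term)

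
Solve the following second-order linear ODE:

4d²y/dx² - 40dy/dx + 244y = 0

Characteristic equation: 4r² - 40r + 244 = 0
Divide by 4: r² - 10r + 61 = 0
Roots: r = 5 ± 6i (complex conjugates)
General solution: y = e^(5x)(C₁cos(6x) + C₂sin(6x))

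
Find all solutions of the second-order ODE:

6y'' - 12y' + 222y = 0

Characteristic equation: 6r² - 12r + 222 = 0
Divide by 6: r² - 2r + 37 = 0
Roots: r = 1 ± 6i (complex conjugates)
General solution: y = e^x(C₁cos(6x) + C₂sin(6x))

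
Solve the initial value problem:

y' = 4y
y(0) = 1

General solution: y = Ce^(4x)
Applying IC y(0) = 1:
Particular solution: y = e^(4x)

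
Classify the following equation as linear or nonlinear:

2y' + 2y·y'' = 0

Nonlinear (y·y'' term)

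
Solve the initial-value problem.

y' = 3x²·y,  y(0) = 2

General solution: y = Ce^(x³)
Applying IC y(0) = 2:
Particular solution: y = 2e^(x³)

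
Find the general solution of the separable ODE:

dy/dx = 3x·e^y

Separating variables and integrating:
-e^(-y) = 3x²/2 + C

General solution: y = -ln(C - 3x²/2)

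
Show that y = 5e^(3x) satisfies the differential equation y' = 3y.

Verification:
y = 5e^(3x)
y' = 15e^(3x)
3y = 15e^(3x)
y' = 3y ✓

Yes, it is a solution.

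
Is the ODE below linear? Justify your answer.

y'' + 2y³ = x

No. Nonlinear (y³ term)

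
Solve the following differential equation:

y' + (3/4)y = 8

Using integrating factor method:

General solution: y = 32/3 + Ce^(-3x/4)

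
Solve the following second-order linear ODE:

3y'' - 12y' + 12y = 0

Characteristic equation: 3r² - 12r + 12 = 0
Divide by 3: r² - 4r + 4 = 0
Factored: (r - 2)² = 0
Repeated root: r = 2
General solution: y = (C₁ + C₂x)e^(2x)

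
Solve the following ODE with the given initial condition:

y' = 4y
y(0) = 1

General solution: y = Ce^(4x)
Applying IC y(0) = 1:
Particular solution: y = e^(4x)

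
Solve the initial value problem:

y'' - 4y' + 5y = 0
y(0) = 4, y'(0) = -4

General solution: y = e^(2x)(C₁cos(x) + C₂sin(x))
Complex roots r = 2 ± i
Applying ICs: C₁ = 4, C₂ = -12
Particular solution: y = e^(2x)(4cos(x) - 12sin(x))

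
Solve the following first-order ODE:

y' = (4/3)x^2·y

Separating variables and integrating:
ln|y| = 4x^3/9 + C

General solution: y = Ce^(4x^3/9)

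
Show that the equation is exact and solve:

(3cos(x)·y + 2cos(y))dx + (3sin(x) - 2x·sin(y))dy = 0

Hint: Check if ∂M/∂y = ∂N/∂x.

Verify exactness: ∂M/∂y = ∂N/∂x ✓
Find F(x,y) such that ∂F/∂x = M, ∂F/∂y = N
Solution: 3sin(x)·y + 2x·cos(y) = C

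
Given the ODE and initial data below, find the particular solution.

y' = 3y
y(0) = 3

General solution: y = Ce^(3x)
Applying IC y(0) = 3:
Particular solution: y = 3e^(3x)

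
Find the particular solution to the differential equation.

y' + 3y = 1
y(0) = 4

General solution: y = 1/3 + Ce^(-3x)
Applying y(0) = 4: C = 4 - 1/3 = 11/3
Particular solution: y = 1/3 + (11/3)e^(-3x)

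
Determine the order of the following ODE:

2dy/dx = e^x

The order is 1 (highest derivative is of order 1).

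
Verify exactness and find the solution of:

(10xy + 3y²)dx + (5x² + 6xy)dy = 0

Verify exactness: ∂M/∂y = ∂N/∂x ✓
Find F(x,y) such that ∂F/∂x = M, ∂F/∂y = N
Solution: 5x²y + 3xy² = C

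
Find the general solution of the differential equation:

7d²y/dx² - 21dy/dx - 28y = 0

Characteristic equation: 7r² - 21r - 28 = 0
Divide by 7: r² - 3r - 4 = 0
Roots: r = 4, -1 (distinct real)
General solution: y = C₁e^(4x) + C₂e^(-x)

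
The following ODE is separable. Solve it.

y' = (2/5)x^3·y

Separating variables and integrating:
ln|y| = x^4/10 + C

General solution: y = Ce^(x^4/10)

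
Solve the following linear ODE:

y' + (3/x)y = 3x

Using integrating factor method:

General solution: y = (3/5)x^2 + Cx^(-3)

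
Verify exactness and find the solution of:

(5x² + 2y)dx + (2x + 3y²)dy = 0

Verify exactness: ∂M/∂y = ∂N/∂x ✓
Find F(x,y) such that ∂F/∂x = M, ∂F/∂y = N
Solution: 5x³/3 + 2xy + y³ = C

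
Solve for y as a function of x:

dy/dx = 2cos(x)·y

Separating variables and integrating:
ln|y| = 2sin(x) + C

General solution: y = Ce^(2sin(x))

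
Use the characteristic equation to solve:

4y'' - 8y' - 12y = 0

Characteristic equation: 4r² - 8r - 12 = 0
Divide by 4: r² - 2r - 3 = 0
Roots: r = 3, -1 (distinct real)
General solution: y = C₁e^(3x) + C₂e^(-x)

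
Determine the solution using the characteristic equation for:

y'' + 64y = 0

Characteristic equation: r² + 64 = 0
Roots: r = ±8i (complex conjugates)
General solution: y = C₁cos(8x) + C₂sin(8x)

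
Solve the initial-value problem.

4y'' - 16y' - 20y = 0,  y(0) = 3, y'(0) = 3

General solution: y = C₁e^(5x) + C₂e^(-x)
Applying ICs: C₁ = 1, C₂ = 2
Particular solution: y = e^(5x) + 2e^(-x)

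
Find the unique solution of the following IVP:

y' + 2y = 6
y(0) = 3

General solution: y = 3 + Ce^(-2x)
Applying y(0) = 3: C = 3 - 3 = 0
Particular solution: y = 3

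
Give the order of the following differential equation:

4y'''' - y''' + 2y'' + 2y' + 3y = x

The order is 4 (highest derivative is of order 4).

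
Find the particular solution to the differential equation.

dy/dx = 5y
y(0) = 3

General solution: y = Ce^(5x)
Applying IC y(0) = 3:
Particular solution: y = 3e^(5x)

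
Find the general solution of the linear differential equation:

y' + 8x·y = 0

Using integrating factor method:

General solution: y = Ce^(-4x^2)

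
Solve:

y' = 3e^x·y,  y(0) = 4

General solution: y = Ce^(3e^x)
Applying IC y(0) = 4:
Particular solution: y = 4e^(3(e^x - 1))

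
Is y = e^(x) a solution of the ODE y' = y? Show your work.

Verification:
y = e^(x)
y' = e^(x)
y = e^(x)
y' = y ✓

Yes, it is a solution.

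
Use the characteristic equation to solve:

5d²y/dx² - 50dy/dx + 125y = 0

Characteristic equation: 5r² - 50r + 125 = 0
Divide by 5: r² - 10r + 25 = 0
Factored: (r - 5)² = 0
Repeated root: r = 5
General solution: y = (C₁ + C₂x)e^(5x)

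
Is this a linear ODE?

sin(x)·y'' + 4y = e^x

Yes. Linear (y and its derivatives appear to the first power only, no products of y terms)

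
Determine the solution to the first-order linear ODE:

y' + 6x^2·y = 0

Using integrating factor method:

General solution: y = Ce^(-2x^3)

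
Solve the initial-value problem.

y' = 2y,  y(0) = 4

General solution: y = Ce^(2x)
Applying IC y(0) = 4:
Particular solution: y = 4e^(2x)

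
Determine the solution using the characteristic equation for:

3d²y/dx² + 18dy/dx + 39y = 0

Characteristic equation: 3r² + 18r + 39 = 0
Divide by 3: r² + 6r + 13 = 0
Roots: r = -3 ± 2i (complex conjugates)
General solution: y = e^(-3x)(C₁cos(2x) + C₂sin(2x))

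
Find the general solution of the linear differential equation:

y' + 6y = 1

Using integrating factor method:

General solution: y = 1/6 + Ce^(-6x)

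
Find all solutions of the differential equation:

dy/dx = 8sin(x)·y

Separating variables and integrating:
ln|y| = -8cos(x) + C

General solution: y = Ce^(-8cos(x))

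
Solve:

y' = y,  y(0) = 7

General solution: y = Ce^x
Applying IC y(0) = 7:
Particular solution: y = 7e^x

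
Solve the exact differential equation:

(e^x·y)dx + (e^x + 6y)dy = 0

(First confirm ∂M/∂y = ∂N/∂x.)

Verify exactness: ∂M/∂y = ∂N/∂x ✓
Find F(x,y) such that ∂F/∂x = M, ∂F/∂y = N
Solution: e^x·y + 3y² = C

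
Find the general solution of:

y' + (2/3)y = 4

Using integrating factor method:

General solution: y = 6 + Ce^(-2x/3)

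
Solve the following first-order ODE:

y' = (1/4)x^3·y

Separating variables and integrating:
ln|y| = x^4/16 + C

General solution: y = Ce^(x^4/16)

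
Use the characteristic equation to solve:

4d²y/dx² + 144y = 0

Characteristic equation: 4r² + 144 = 0
Divide by 4: r² + 36 = 0
Roots: r = ±6i (complex conjugates)
General solution: y = C₁cos(6x) + C₂sin(6x)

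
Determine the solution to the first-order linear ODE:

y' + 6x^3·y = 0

Using integrating factor method:

General solution: y = Ce^(-3x^4/2)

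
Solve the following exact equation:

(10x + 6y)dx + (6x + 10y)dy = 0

Verify exactness: ∂M/∂y = ∂N/∂x ✓
Find F(x,y) such that ∂F/∂x = M, ∂F/∂y = N
Solution: 5x² + 6xy + 5y² = C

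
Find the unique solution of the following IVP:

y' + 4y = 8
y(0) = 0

General solution: y = 2 + Ce^(-4x)
Applying y(0) = 0: C = 0 - 2 = -2
Particular solution: y = 2 - 2e^(-4x)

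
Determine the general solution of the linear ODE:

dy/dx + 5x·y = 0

Using integrating factor method:

General solution: y = Ce^(-5x^2/2)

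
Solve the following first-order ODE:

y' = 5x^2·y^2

Separating variables and integrating:
-1/y = 5x^3/3 + C

General solution: y^-1 = (-5/3)x^3 + C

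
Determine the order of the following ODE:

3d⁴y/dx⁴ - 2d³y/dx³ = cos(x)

The order is 4 (highest derivative is of order 4).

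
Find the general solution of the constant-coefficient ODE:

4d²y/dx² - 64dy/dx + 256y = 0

Characteristic equation: 4r² - 64r + 256 = 0
Divide by 4: r² - 16r + 64 = 0
Factored: (r - 8)² = 0
Repeated root: r = 8
General solution: y = (C₁ + C₂x)e^(8x)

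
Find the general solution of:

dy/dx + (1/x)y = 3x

Using integrating factor method:

General solution: y = x^2 + C/x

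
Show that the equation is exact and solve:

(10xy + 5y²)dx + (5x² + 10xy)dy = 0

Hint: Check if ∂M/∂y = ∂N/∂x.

Verify exactness: ∂M/∂y = ∂N/∂x ✓
Find F(x,y) such that ∂F/∂x = M, ∂F/∂y = N
Solution: 5x²y + 5xy² = C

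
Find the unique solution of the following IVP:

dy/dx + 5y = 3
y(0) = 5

General solution: y = 3/5 + Ce^(-5x)
Applying y(0) = 5: C = 5 - 3/5 = 22/5
Particular solution: y = 3/5 + (22/5)e^(-5x)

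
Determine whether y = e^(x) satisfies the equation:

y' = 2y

Verification:
y = e^(x)
y' = e^(x)
But 2y = 2e^(x)
y' ≠ 2y — the derivative does not match

No, it is not a solution.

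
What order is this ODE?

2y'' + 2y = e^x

The order is 2 (highest derivative is of order 2).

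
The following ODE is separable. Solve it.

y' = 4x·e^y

Separating variables and integrating:
-e^(-y) = 2x² + C

General solution: y = -ln(C - 2x²)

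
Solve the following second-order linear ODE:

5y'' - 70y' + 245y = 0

Characteristic equation: 5r² - 70r + 245 = 0
Divide by 5: r² - 14r + 49 = 0
Factored: (r - 7)² = 0
Repeated root: r = 7
General solution: y = (C₁ + C₂x)e^(7x)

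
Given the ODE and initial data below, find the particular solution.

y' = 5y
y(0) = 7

General solution: y = Ce^(5x)
Applying IC y(0) = 7:
Particular solution: y = 7e^(5x)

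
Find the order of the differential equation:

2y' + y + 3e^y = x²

The order is 1 (highest derivative is of order 1).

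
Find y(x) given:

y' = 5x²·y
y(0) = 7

General solution: y = Ce^(5x³/3)
Applying IC y(0) = 7:
Particular solution: y = 7e^(5x³/3)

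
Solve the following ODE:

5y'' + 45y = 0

Characteristic equation: 5r² + 45 = 0
Divide by 5: r² + 9 = 0
Roots: r = ±3i (complex conjugates)
General solution: y = C₁cos(3x) + C₂sin(3x)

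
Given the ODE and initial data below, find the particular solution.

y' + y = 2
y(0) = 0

General solution: y = 2 + Ce^(-x)
Applying y(0) = 0: C = 0 - 2 = -2
Particular solution: y = 2 - 2e^(-x)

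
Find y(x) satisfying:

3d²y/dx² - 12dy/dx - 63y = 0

Characteristic equation: 3r² - 12r - 63 = 0
Divide by 3: r² - 4r - 21 = 0
Roots: r = 7, -3 (distinct real)
General solution: y = C₁e^(7x) + C₂e^(-3x)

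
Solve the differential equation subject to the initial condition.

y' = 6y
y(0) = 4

General solution: y = Ce^(6x)
Applying IC y(0) = 4:
Particular solution: y = 4e^(6x)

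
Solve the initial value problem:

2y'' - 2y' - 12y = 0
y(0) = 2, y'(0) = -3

General solution: y = C₁e^(3x) + C₂e^(-2x)
Applying ICs: C₁ = 1/5, C₂ = 9/5
Particular solution: y = (1/5)e^(3x) + (9/5)e^(-2x)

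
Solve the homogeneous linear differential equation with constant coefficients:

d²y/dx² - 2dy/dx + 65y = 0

Characteristic equation: r² - 2r + 65 = 0
Roots: r = 1 ± 8i (complex conjugates)
General solution: y = e^x(C₁cos(8x) + C₂sin(8x))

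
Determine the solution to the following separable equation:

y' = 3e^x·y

Separating variables and integrating:
ln|y| = 3e^x + C

General solution: y = Ce^(3e^x)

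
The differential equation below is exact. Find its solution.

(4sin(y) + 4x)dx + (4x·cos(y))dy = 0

Verify exactness: ∂M/∂y = ∂N/∂x ✓
Find F(x,y) such that ∂F/∂x = M, ∂F/∂y = N
Solution: 4x·sin(y) + 2x² = C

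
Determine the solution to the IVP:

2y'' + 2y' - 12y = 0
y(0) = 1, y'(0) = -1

General solution: y = C₁e^(2x) + C₂e^(-3x)
Applying ICs: C₁ = 2/5, C₂ = 3/5
Particular solution: y = (2/5)e^(2x) + (3/5)e^(-3x)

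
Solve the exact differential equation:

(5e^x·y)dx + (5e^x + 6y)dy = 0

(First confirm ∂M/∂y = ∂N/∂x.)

Verify exactness: ∂M/∂y = ∂N/∂x ✓
Find F(x,y) such that ∂F/∂x = M, ∂F/∂y = N
Solution: 5e^x·y + 3y² = C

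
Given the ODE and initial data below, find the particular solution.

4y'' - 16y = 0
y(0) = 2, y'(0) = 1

General solution: y = C₁e^(2x) + C₂e^(-2x)
Applying ICs: C₁ = 5/4, C₂ = 3/4
Particular solution: y = (5/4)e^(2x) + (3/4)e^(-2x)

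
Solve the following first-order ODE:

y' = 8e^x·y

Separating variables and integrating:
ln|y| = 8e^x + C

General solution: y = Ce^(8e^x)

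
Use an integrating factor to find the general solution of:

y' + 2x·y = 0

Using integrating factor method:

General solution: y = Ce^(-x^2)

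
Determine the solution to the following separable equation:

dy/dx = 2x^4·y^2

Separating variables and integrating:
-1/y = 2x^5/5 + C

General solution: y^-1 = (-2/5)x^5 + C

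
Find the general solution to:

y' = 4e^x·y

Separating variables and integrating:
ln|y| = 4e^x + C

General solution: y = Ce^(4e^x)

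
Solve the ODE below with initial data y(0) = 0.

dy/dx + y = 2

General solution: y = 2 + Ce^(-x)
Applying y(0) = 0: C = 0 - 2 = -2
Particular solution: y = 2 - 2e^(-x)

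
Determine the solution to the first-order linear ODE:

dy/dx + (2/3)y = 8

Using integrating factor method:

General solution: y = 12 + Ce^(-2x/3)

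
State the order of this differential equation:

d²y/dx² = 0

The order is 2 (highest derivative is of order 2).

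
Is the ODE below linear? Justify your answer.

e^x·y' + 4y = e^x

Yes. Linear (y and its derivatives appear to the first power only, no products of y terms)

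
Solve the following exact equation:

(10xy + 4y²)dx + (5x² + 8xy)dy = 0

Verify exactness: ∂M/∂y = ∂N/∂x ✓
Find F(x,y) such that ∂F/∂x = M, ∂F/∂y = N
Solution: 5x²y + 4xy² = C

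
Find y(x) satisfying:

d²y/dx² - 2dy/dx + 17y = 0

Characteristic equation: r² - 2r + 17 = 0
Roots: r = 1 ± 4i (complex conjugates)
General solution: y = e^x(C₁cos(4x) + C₂sin(4x))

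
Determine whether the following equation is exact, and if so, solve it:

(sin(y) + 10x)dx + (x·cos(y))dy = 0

Verify exactness: ∂M/∂y = ∂N/∂x ✓
Find F(x,y) such that ∂F/∂x = M, ∂F/∂y = N
Solution: x·sin(y) + 5x² = C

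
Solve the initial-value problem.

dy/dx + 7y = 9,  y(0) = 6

General solution: y = 9/7 + Ce^(-7x)
Applying y(0) = 6: C = 6 - 9/7 = 33/7
Particular solution: y = 9/7 + (33/7)e^(-7x)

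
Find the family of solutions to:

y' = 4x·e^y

Separating variables and integrating:
-e^(-y) = 2x² + C

General solution: y = -ln(C - 2x²)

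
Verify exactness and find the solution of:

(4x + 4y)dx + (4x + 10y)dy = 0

Verify exactness: ∂M/∂y = ∂N/∂x ✓
Find F(x,y) such that ∂F/∂x = M, ∂F/∂y = N
Solution: 2x² + 4xy + 5y² = C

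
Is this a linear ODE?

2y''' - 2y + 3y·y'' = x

No. Nonlinear (y·y'' term)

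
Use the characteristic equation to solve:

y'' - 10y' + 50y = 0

Characteristic equation: r² - 10r + 50 = 0
Roots: r = 5 ± 5i (complex conjugates)
General solution: y = e^(5x)(C₁cos(5x) + C₂sin(5x))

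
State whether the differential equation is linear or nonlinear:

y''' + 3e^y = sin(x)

Nonlinear (e^y is nonlinear in y)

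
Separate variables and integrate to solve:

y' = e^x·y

Separating variables and integrating:
ln|y| = e^x + C

General solution: y = Ce^(e^x)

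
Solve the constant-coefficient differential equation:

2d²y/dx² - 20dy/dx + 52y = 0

Characteristic equation: 2r² - 20r + 52 = 0
Divide by 2: r² - 10r + 26 = 0
Roots: r = 5 ± i (complex conjugates)
General solution: y = e^(5x)(C₁cos(x) + C₂sin(x))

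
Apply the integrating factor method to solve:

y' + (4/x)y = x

Using integrating factor method:

General solution: y = (1/6)x^2 + Cx^(-4)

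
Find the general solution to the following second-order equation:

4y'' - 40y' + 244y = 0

Characteristic equation: 4r² - 40r + 244 = 0
Divide by 4: r² - 10r + 61 = 0
Roots: r = 5 ± 6i (complex conjugates)
General solution: y = e^(5x)(C₁cos(6x) + C₂sin(6x))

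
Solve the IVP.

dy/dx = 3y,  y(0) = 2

General solution: y = Ce^(3x)
Applying IC y(0) = 2:
Particular solution: y = 2e^(3x)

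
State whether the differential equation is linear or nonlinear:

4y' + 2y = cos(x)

Linear (y and its derivatives appear to the first power only, no products of y terms)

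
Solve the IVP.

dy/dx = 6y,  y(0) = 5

General solution: y = Ce^(6x)
Applying IC y(0) = 5:
Particular solution: y = 5e^(6x)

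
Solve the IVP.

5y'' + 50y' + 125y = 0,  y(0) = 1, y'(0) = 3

General solution: y = (C₁ + C₂x)e^(-5x)
Repeated root r = -5
Applying ICs: C₁ = 1, C₂ = 8
Particular solution: y = (1 + 8x)e^(-5x)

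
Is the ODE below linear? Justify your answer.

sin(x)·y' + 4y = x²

Yes. Linear (y and its derivatives appear to the first power only, no products of y terms)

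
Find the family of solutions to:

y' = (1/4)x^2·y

Separating variables and integrating:
ln|y| = x^3/12 + C

General solution: y = Ce^(x^3/12)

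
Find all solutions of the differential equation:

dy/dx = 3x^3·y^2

Separating variables and integrating:
-1/y = 3x^4/4 + C

General solution: y^-1 = (-3/4)x^4 + C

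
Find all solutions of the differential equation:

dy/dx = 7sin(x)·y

Separating variables and integrating:
ln|y| = -7cos(x) + C

General solution: y = Ce^(-7cos(x))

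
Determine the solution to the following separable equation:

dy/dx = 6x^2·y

Separating variables and integrating:
ln|y| = 2x^3 + C

General solution: y = Ce^(2x^3)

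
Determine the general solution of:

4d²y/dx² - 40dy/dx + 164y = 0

Characteristic equation: 4r² - 40r + 164 = 0
Divide by 4: r² - 10r + 41 = 0
Roots: r = 5 ± 4i (complex conjugates)
General solution: y = e^(5x)(C₁cos(4x) + C₂sin(4x))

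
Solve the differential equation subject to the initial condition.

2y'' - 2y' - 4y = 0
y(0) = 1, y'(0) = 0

General solution: y = C₁e^(2x) + C₂e^(-x)
Applying ICs: C₁ = 1/3, C₂ = 2/3
Particular solution: y = (1/3)e^(2x) + (2/3)e^(-x)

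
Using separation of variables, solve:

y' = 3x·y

Separating variables and integrating:
ln|y| = 3x^2/2 + C

General solution: y = Ce^(3x^2/2)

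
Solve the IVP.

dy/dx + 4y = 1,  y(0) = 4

General solution: y = 1/4 + Ce^(-4x)
Applying y(0) = 4: C = 4 - 1/4 = 15/4
Particular solution: y = 1/4 + (15/4)e^(-4x)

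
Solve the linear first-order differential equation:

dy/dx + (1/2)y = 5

Using integrating factor method:

General solution: y = 10 + Ce^(-x/2)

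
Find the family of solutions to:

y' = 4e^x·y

Separating variables and integrating:
ln|y| = 4e^x + C

General solution: y = Ce^(4e^x)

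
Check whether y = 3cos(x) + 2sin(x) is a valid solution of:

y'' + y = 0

Verification:
y'' = -3cos(x) - 2sin(x)
y'' + y = 0 ✓

Yes, it is a solution.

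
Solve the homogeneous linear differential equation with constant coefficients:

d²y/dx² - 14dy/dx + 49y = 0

Characteristic equation: r² - 14r + 49 = 0
Factored: (r - 7)² = 0
Repeated root: r = 7
General solution: y = (C₁ + C₂x)e^(7x)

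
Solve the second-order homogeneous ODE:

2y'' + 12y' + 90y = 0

Characteristic equation: 2r² + 12r + 90 = 0
Divide by 2: r² + 6r + 45 = 0
Roots: r = -3 ± 6i (complex conjugates)
General solution: y = e^(-3x)(C₁cos(6x) + C₂sin(6x))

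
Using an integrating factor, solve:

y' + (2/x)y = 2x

Using integrating factor method:

General solution: y = (1/2)x^2 + Cx^(-2)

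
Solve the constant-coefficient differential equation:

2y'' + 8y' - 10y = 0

Characteristic equation: 2r² + 8r - 10 = 0
Divide by 2: r² + 4r - 5 = 0
Roots: r = 1, -5 (distinct real)
General solution: y = C₁e^x + C₂e^(-5x)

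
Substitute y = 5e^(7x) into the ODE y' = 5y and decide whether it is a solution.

Verification:
y = 5e^(7x)
y' = 35e^(7x)
But 5y = 25e^(7x)
y' ≠ 5y — the derivative does not match

No, it is not a solution.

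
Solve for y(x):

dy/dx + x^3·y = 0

Using integrating factor method:

General solution: y = Ce^(-x^4/4)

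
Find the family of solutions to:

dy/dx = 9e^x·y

Separating variables and integrating:
ln|y| = 9e^x + C

General solution: y = Ce^(9e^x)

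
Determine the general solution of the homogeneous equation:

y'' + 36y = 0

Characteristic equation: r² + 36 = 0
Roots: r = ±6i (complex conjugates)
General solution: y = C₁cos(6x) + C₂sin(6x)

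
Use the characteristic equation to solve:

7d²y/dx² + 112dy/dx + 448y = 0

Characteristic equation: 7r² + 112r + 448 = 0
Divide by 7: r² + 16r + 64 = 0
Factored: (r + 8)² = 0
Repeated root: r = -8
General solution: y = (C₁ + C₂x)e^(-8x)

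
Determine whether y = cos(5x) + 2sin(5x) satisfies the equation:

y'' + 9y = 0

Verification:
y'' = -25cos(5x) - 50sin(5x)
y'' + 9y ≠ 0 (frequency mismatch: got 25 instead of 9)

No, it is not a solution.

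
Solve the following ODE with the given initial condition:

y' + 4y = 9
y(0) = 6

General solution: y = 9/4 + Ce^(-4x)
Applying y(0) = 6: C = 6 - 9/4 = 15/4
Particular solution: y = 9/4 + (15/4)e^(-4x)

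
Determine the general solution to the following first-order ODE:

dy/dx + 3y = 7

Using integrating factor method:

General solution: y = 7/3 + Ce^(-3x)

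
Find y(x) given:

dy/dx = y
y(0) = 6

General solution: y = Ce^x
Applying IC y(0) = 6:
Particular solution: y = 6e^x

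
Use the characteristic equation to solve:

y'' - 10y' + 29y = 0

Characteristic equation: r² - 10r + 29 = 0
Roots: r = 5 ± 2i (complex conjugates)
General solution: y = e^(5x)(C₁cos(2x) + C₂sin(2x))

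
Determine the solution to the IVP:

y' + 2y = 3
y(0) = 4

General solution: y = 3/2 + Ce^(-2x)
Applying y(0) = 4: C = 4 - 3/2 = 5/2
Particular solution: y = 3/2 + (5/2)e^(-2x)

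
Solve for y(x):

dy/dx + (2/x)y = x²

Using integrating factor method:

General solution: y = (1/5)x^3 + Cx^(-2)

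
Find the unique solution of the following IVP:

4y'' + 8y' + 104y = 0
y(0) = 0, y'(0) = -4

General solution: y = e^(-x)(C₁cos(5x) + C₂sin(5x))
Complex roots r = -1 ± 5i
Applying ICs: C₁ = 0, C₂ = -4/5
Particular solution: y = e^(-x)(-(4/5)sin(5x))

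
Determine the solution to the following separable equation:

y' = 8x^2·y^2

Separating variables and integrating:
-1/y = 8x^3/3 + C

General solution: y^-1 = (-8/3)x^3 + C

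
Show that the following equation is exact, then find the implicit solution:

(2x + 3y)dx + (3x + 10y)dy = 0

Verify exactness: ∂M/∂y = ∂N/∂x ✓
Find F(x,y) such that ∂F/∂x = M, ∂F/∂y = N
Solution: x² + 3xy + 5y² = C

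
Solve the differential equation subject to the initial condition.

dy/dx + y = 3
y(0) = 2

General solution: y = 3 + Ce^(-x)
Applying y(0) = 2: C = 2 - 3 = -1
Particular solution: y = 3 - e^(-x)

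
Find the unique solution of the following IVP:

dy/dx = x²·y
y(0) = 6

General solution: y = Ce^(x³/3)
Applying IC y(0) = 6:
Particular solution: y = 6e^(x³/3)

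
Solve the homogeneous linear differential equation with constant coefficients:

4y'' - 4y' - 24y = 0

Characteristic equation: 4r² - 4r - 24 = 0
Divide by 4: r² - r - 6 = 0
Roots: r = 3, -2 (distinct real)
General solution: y = C₁e^(3x) + C₂e^(-2x)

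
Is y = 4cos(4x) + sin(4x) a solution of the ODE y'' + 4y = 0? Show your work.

Verification:
y'' = -64cos(4x) - 16sin(4x)
y'' + 4y ≠ 0 (frequency mismatch: got 16 instead of 4)

No, it is not a solution.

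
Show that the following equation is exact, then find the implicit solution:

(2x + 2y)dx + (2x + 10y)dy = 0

Verify exactness: ∂M/∂y = ∂N/∂x ✓
Find F(x,y) such that ∂F/∂x = M, ∂F/∂y = N
Solution: x² + 2xy + 5y² = C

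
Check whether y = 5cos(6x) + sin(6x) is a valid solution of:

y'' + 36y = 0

Verification:
y'' = -180cos(6x) - 36sin(6x)
y'' + 36y = 0 ✓

Yes, it is a solution.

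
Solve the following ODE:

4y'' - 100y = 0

Characteristic equation: 4r² - 100 = 0
Divide by 4: r² - 25 = 0
Roots: r = 5, -5 (distinct real)
General solution: y = C₁e^(5x) + C₂e^(-5x)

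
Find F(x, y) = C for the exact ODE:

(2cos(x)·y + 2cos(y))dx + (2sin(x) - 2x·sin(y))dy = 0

Verify exactness: ∂M/∂y = ∂N/∂x ✓
Find F(x,y) such that ∂F/∂x = M, ∂F/∂y = N
Solution: 2sin(x)·y + 2x·cos(y) = C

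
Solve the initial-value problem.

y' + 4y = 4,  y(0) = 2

General solution: y = 1 + Ce^(-4x)
Applying y(0) = 2: C = 2 - 1 = 1
Particular solution: y = 1 + e^(-4x)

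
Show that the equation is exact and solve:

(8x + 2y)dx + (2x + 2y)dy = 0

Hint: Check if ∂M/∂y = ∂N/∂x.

Verify exactness: ∂M/∂y = ∂N/∂x ✓
Find F(x,y) such that ∂F/∂x = M, ∂F/∂y = N
Solution: 4x² + 2xy + y² = C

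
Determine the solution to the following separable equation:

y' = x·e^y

Separating variables and integrating:
-e^(-y) = x²/2 + C

General solution: y = -ln(C - x²/2)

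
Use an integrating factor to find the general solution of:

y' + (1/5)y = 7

Using integrating factor method:

General solution: y = 35 + Ce^(-x/5)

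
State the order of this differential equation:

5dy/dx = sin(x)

The order is 1 (highest derivative is of order 1).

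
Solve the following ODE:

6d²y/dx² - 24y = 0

Characteristic equation: 6r² - 24 = 0
Divide by 6: r² - 4 = 0
Roots: r = 2, -2 (distinct real)
General solution: y = C₁e^(2x) + C₂e^(-2x)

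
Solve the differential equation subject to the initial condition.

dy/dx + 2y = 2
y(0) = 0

General solution: y = 1 + Ce^(-2x)
Applying y(0) = 0: C = 0 - 1 = -1
Particular solution: y = 1 - e^(-2x)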